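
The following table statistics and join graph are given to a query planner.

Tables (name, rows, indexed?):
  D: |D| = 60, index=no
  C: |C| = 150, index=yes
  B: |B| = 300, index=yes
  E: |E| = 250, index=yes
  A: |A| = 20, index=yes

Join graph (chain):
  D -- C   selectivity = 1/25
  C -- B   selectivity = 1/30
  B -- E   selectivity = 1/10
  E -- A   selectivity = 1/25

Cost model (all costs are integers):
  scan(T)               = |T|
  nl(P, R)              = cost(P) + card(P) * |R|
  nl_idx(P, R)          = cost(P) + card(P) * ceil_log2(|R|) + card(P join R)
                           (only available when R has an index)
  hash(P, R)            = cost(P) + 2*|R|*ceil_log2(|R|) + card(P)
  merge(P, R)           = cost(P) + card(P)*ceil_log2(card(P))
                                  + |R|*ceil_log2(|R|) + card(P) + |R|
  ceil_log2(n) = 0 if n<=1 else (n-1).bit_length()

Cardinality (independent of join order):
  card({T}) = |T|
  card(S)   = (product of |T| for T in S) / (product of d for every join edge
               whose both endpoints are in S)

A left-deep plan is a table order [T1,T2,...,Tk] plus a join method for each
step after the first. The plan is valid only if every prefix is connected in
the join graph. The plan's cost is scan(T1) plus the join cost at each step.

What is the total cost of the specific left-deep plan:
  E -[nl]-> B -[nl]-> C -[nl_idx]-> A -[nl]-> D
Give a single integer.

3217750

step 1: scan E: cost=250, card=250
step 2: join B via nl
    card(P join B) = 250*300/(10) = 7500
    cost = 250 + 250*300 = 75250
step 3: join C via nl
    card(P join C) = 7500*150/(30) = 37500
    cost = 75250 + 7500*150 = 1200250
step 4: join A via nl_idx
    card(P join A) = 37500*20/(25) = 30000
    cost = 1200250 + 37500*5 + 30000 = 1417750
step 5: join D via nl
    card(P join D) = 30000*60/(25) = 72000
    cost = 1417750 + 30000*60 = 3217750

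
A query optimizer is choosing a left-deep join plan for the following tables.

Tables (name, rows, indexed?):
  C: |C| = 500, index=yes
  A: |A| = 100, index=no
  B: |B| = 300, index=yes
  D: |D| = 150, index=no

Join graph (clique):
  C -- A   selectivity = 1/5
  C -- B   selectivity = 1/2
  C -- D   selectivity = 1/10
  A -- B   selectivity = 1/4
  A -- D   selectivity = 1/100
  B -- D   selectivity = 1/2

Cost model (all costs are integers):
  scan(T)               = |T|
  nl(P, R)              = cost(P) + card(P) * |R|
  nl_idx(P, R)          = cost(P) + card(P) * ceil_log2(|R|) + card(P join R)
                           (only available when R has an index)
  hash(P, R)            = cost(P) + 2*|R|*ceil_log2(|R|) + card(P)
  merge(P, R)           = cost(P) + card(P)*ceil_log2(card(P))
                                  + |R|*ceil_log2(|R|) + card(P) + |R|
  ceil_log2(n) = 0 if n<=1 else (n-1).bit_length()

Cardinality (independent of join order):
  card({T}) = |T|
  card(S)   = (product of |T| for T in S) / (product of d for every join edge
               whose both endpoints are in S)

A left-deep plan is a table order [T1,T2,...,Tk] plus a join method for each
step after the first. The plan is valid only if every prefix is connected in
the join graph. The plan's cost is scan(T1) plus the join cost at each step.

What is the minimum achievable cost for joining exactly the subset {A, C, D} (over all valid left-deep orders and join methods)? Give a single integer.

4550

Selinger DP over subsets of {A,C,D}:
  {C}: scan cost=500, card=500
  {A}: scan cost=100, card=100
  {D}: scan cost=150, card=150
  {AC}: card=10000; try (A,hash)→2400, (C,merge)→5900, (A,merge)→6300, (C,hash)→9200, (C,nl_idx)→11000, (C,nl)→50100 …(+1); best=2400 via (A,hash)
  {CD}: card=7500; try (D,hash)→3400, (C,merge)→6500, (D,merge)→6850, (C,nl_idx)→9000, (C,hash)→9300, (C,nl)→75150 …(+1); best=3400 via (D,hash)
  {AD}: card=150; try (A,hash)→1700, (D,merge)→2250, (A,merge)→2300, (D,hash)→2600, (D,nl)→15100, (A,nl)→15150; best=1700 via (A,hash)
  {ACD}: card=1500; try (C,nl_idx)→4550, (C,merge)→8050, (C,hash)→10850, (A,hash)→12300, (D,hash)→14800, (C,nl)→76700 …(+4); best=4550 via (C,nl_idx)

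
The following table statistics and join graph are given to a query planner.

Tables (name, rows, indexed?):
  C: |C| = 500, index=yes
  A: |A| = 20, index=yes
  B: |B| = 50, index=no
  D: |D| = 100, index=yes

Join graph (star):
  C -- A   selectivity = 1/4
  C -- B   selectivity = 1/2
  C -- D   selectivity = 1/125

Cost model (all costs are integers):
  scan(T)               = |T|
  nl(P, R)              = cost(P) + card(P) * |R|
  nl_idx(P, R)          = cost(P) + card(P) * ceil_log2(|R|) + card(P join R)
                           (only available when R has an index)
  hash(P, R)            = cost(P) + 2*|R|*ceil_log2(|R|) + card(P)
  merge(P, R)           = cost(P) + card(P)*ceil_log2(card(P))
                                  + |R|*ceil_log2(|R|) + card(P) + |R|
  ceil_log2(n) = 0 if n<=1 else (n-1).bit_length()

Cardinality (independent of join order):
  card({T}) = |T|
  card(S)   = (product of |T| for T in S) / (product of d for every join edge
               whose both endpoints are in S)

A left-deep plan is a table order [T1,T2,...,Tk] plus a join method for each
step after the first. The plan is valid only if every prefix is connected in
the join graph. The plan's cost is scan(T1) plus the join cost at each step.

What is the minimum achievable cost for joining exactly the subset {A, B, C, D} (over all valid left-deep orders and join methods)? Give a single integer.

4600

Selinger DP over subsets of {A,B,C,D}:
  {C}: scan cost=500, card=500
  {A}: scan cost=20, card=20
  {B}: scan cost=50, card=50
  {D}: scan cost=100, card=100
  {AC}: card=2500; try (A,hash)→1200, (C,nl_idx)→2700, (C,merge)→5140, (A,nl_idx)→5500, (A,merge)→5620, (C,hash)→9040 …(+2); best=1200 via (A,hash)
  {BC}: card=12500; try (B,hash)→1600, (C,merge)→5400, (B,merge)→5850, (C,hash)→9100, (C,nl_idx)→13000, (C,nl)→25050 …(+1); best=1600 via (B,hash)
  {CD}: card=400; try (C,nl_idx)→1400, (D,hash)→2400, (D,nl_idx)→4400, (C,merge)→5900, (D,merge)→6300, (C,hash)→9200 …(+2); best=1400 via (C,nl_idx)
  {ABC}: card=62500; try (B,hash)→4300, (A,hash)→14300, (B,merge)→34050, (B,nl)→126200, (A,nl_idx)→126600, (A,merge)→189220 …(+1); best=4300 via (B,hash)
  {ACD}: card=2000; try (A,hash)→2000, (D,hash)→5100, (A,nl_idx)→5400, (A,merge)→5520, (A,nl)→9400, (D,nl_idx)→20700 …(+2); best=2000 via (A,hash)
  {BCD}: card=10000; try (B,hash)→2400, (B,merge)→5750, (D,hash)→15500, (B,nl)→21400, (D,nl_idx)→99100, (D,merge)→189900 …(+1); best=2400 via (B,hash)
  {ABCD}: card=50000; try (B,hash)→4600, (A,hash)→12600, (B,merge)→26350, (D,hash)→68200, (B,nl)→102000, (A,nl_idx)→102400 …(+5); best=4600 via (B,hash)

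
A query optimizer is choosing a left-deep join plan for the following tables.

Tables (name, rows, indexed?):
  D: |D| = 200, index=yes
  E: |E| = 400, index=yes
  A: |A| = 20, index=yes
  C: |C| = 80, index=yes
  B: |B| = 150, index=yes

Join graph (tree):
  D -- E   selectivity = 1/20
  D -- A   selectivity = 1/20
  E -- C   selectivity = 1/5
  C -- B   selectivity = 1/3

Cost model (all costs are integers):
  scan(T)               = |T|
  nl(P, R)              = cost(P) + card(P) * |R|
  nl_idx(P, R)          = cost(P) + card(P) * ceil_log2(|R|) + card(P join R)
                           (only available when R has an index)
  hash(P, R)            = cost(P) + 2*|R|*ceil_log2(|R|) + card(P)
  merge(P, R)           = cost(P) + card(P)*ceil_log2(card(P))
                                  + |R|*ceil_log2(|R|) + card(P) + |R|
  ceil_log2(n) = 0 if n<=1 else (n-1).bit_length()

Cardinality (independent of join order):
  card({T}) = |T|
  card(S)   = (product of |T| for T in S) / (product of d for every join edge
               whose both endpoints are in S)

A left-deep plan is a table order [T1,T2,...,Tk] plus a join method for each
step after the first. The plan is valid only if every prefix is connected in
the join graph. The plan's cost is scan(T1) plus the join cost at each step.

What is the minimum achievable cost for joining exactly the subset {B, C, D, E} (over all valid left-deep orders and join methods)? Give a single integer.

Selinger DP over subsets of {B,C,D,E}:
  {D}: scan cost=200, card=200
  {E}: scan cost=400, card=400
  {C}: scan cost=80, card=80
  {B}: scan cost=150, card=150
  {DE}: card=4000; try (D,hash)→4000, (E,merge)→6000, (E,nl_idx)→6000, (D,merge)→6200, (E,hash)→7600, (D,nl_idx)→7600 …(+2); best=4000 via (D,hash)
  {CE}: card=6400; try (C,hash)→1920, (E,merge)→4720, (C,merge)→5040, (E,nl_idx)→7200, (E,hash)→7360, (C,nl_idx)→9600 …(+2); best=1920 via (C,hash)
  {BC}: card=4000; try (C,hash)→1420, (B,merge)→2070, (C,merge)→2140, (B,hash)→2560, (B,nl_idx)→4720, (C,nl_idx)→5200 …(+2); best=1420 via (C,hash)
  {CDE}: card=64000; try (C,hash)→9120, (D,hash)→11520, (C,merge)→56640, (D,merge)→93320, (C,nl_idx)→96000, (D,nl_idx)→117120 …(+2); best=9120 via (C,hash)
  {BCE}: card=320000; try (B,hash)→10720, (E,hash)→12620, (E,merge)→57420, (B,merge)→92870, (E,nl_idx)→357420, (B,nl_idx)→373120 …(+2); best=10720 via (B,hash)
  {BCDE}: card=3200000; try (B,hash)→75520, (D,hash)→333920, (B,merge)→1098470, (B,nl_idx)→3721120, (D,nl_idx)→5770720, (D,merge)→6412520 …(+2); best=75520 via (B,hash)

75520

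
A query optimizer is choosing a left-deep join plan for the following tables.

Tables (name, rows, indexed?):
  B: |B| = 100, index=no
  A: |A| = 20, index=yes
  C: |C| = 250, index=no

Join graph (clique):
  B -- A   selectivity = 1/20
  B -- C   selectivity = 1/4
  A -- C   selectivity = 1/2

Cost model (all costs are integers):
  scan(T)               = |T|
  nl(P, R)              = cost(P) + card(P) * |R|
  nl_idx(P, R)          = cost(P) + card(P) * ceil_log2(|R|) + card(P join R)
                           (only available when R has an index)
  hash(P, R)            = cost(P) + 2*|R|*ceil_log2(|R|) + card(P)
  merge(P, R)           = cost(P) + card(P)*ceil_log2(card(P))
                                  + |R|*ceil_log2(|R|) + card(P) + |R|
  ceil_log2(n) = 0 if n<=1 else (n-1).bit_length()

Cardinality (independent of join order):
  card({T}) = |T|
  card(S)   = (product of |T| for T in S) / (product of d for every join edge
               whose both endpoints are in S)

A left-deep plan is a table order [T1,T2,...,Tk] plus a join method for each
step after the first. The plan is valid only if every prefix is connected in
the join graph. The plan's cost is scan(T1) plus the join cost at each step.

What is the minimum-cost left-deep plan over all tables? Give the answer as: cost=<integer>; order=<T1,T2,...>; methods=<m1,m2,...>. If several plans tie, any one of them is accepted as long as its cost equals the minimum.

Selinger DP (subsets sized 1..n):
  {B}: scan cost=100, card=100
  {A}: scan cost=20, card=20
  {C}: scan cost=250, card=250
  {AB}: card=100; try (A,hash)→400, (A,nl_idx)→700, (B,merge)→940, (A,merge)→1020, (B,hash)→1440, (B,nl)→2020 …(+1); best=400 via (A,hash)
  {BC}: card=6250; try (B,hash)→1900, (C,merge)→3150, (B,merge)→3300, (C,hash)→4200, (C,nl)→25100, (B,nl)→25250; best=1900 via (B,hash)
  {AC}: card=2500; try (A,hash)→700, (C,merge)→2390, (A,merge)→2620, (A,nl_idx)→4000, (C,hash)→4040, (C,nl)→5020 …(+1); best=700 via (A,hash)
  {ABC}: card=3125; try (C,merge)→3450, (C,hash)→4500, (B,hash)→4600, (A,hash)→8350, (C,nl)→25400, (B,merge)→34000 …(+4); best=3450 via (C,merge)

cost=3450; order=B,A,C; methods=hash,merge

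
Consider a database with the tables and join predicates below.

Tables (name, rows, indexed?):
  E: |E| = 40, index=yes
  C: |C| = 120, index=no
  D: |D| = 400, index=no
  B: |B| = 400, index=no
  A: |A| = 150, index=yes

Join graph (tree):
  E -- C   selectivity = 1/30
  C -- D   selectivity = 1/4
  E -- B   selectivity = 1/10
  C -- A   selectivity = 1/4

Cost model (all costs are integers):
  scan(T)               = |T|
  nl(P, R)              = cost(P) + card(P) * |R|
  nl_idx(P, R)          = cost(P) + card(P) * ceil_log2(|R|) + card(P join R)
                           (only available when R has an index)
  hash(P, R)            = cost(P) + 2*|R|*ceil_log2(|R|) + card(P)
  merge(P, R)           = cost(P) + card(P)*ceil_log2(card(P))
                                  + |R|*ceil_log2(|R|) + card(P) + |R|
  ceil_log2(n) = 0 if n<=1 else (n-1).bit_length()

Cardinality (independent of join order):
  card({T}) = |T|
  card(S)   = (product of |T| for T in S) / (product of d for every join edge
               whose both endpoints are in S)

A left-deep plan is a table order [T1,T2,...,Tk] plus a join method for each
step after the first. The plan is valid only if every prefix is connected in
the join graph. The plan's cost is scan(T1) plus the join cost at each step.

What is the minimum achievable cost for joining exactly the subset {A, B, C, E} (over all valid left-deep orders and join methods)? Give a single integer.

Selinger DP over subsets of {A,B,C,E}:
  {E}: scan cost=40, card=40
  {C}: scan cost=120, card=120
  {B}: scan cost=400, card=400
  {A}: scan cost=150, card=150
  {CE}: card=160; try (E,hash)→720, (E,nl_idx)→1000, (C,merge)→1280, (E,merge)→1360, (C,hash)→1760, (C,nl)→4840 …(+1); best=720 via (E,hash)
  {BE}: card=1600; try (E,hash)→1280, (B,merge)→4320, (E,nl_idx)→4400, (E,merge)→4680, (B,hash)→7280, (B,nl)→16040 …(+1); best=1280 via (E,hash)
  {AC}: card=4500; try (C,hash)→1980, (A,merge)→2430, (C,merge)→2460, (A,hash)→2640, (A,nl_idx)→5580, (A,nl)→18120 …(+1); best=1980 via (C,hash)
  {BCE}: card=6400; try (C,hash)→4560, (B,merge)→6160, (B,hash)→8080, (C,merge)→21440, (B,nl)→64720, (C,nl)→193280; best=4560 via (C,hash)
  {ACE}: card=6000; try (A,hash)→3280, (A,merge)→3510, (E,hash)→6960, (A,nl_idx)→8000, (A,nl)→24720, (E,nl_idx)→34980 …(+2); best=3280 via (A,hash)
  {ABCE}: card=240000; try (A,hash)→13360, (B,hash)→16480, (B,merge)→91280, (A,merge)→95510, (A,nl_idx)→295760, (A,nl)→964560 …(+1); best=13360 via (A,hash)

13360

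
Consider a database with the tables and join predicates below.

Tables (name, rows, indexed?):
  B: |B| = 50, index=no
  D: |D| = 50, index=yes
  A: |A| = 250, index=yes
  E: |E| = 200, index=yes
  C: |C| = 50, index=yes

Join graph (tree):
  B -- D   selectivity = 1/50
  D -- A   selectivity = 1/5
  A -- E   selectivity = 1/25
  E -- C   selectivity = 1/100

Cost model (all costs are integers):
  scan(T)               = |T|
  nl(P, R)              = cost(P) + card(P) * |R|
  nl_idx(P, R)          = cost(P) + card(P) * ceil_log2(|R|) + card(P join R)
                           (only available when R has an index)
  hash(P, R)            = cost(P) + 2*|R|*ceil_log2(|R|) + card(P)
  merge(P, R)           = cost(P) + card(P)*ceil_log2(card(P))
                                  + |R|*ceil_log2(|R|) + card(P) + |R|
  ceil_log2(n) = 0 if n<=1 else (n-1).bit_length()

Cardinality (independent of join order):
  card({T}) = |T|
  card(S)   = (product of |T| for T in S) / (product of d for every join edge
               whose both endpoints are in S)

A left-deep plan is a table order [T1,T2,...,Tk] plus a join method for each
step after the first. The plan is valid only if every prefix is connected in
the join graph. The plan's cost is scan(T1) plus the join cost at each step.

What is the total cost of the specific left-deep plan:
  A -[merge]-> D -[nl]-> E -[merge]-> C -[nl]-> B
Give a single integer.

1323200

step 1: scan A: cost=250, card=250
step 2: join D via merge
    card(P join D) = 250*50/(5) = 2500
    cost = 250 + 250*8 + 50*6 + 250 + 50 = 2850
step 3: join E via nl
    card(P join E) = 2500*200/(25) = 20000
    cost = 2850 + 2500*200 = 502850
step 4: join C via merge
    card(P join C) = 20000*50/(100) = 10000
    cost = 502850 + 20000*15 + 50*6 + 20000 + 50 = 823200
step 5: join B via nl
    card(P join B) = 10000*50/(50) = 10000
    cost = 823200 + 10000*50 = 1323200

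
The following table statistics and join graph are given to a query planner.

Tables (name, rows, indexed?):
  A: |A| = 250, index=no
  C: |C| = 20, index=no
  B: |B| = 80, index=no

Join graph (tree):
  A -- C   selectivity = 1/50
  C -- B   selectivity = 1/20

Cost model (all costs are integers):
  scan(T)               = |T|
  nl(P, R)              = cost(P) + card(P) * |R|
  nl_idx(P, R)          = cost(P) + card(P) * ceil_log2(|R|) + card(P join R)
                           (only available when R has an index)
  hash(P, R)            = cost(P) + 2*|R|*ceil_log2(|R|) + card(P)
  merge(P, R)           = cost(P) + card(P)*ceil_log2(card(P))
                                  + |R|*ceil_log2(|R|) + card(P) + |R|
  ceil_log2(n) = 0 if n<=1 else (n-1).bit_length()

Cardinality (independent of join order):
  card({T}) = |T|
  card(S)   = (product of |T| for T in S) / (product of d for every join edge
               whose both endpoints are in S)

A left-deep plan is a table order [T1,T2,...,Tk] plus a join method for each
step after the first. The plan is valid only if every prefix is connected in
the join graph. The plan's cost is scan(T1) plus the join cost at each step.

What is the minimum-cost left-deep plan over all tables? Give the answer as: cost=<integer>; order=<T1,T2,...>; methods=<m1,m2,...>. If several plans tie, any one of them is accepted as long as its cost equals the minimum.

cost=1920; order=A,C,B; methods=hash,hash

Selinger DP (subsets sized 1..n):
  {A}: scan cost=250, card=250
  {C}: scan cost=20, card=20
  {B}: scan cost=80, card=80
  {AC}: card=100; try (C,hash)→700, (A,merge)→2390, (C,merge)→2620, (A,hash)→4040, (A,nl)→5020, (C,nl)→5250; best=700 via (C,hash)
  {BC}: card=80; try (C,hash)→360, (B,merge)→780, (C,merge)→840, (B,hash)→1160, (B,nl)→1620, (C,nl)→1680; best=360 via (C,hash)
  {ABC}: card=400; try (B,hash)→1920, (B,merge)→2140, (A,merge)→3250, (A,hash)→4440, (B,nl)→8700, (A,nl)→20360; best=1920 via (B,hash)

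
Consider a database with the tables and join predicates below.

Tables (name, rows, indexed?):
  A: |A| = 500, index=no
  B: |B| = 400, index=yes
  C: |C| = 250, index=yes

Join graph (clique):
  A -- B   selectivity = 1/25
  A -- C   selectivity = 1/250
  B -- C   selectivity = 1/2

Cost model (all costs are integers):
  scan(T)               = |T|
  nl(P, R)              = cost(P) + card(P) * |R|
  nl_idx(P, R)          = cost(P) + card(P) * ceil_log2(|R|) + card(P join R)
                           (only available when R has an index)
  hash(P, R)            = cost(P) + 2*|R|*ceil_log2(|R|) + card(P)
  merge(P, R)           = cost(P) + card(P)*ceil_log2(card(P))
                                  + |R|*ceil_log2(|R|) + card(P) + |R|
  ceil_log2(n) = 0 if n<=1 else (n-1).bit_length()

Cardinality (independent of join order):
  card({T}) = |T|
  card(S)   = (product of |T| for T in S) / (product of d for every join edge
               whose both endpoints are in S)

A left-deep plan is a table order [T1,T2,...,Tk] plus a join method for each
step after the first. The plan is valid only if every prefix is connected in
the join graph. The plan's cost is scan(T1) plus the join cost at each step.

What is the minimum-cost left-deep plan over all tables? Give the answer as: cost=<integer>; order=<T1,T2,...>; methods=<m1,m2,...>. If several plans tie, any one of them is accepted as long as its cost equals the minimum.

cost=12700; order=A,C,B; methods=hash,hash

Selinger DP (subsets sized 1..n):
  {A}: scan cost=500, card=500
  {B}: scan cost=400, card=400
  {C}: scan cost=250, card=250
  {AB}: card=8000; try (B,hash)→8200, (A,merge)→9400, (B,merge)→9500, (A,hash)→9800, (B,nl_idx)→13000, (A,nl)→200400 …(+1); best=8200 via (B,hash)
  {AC}: card=500; try (C,hash)→5000, (C,nl_idx)→5000, (A,merge)→7500, (C,merge)→7750, (A,hash)→9500, (A,nl)→125250 …(+1); best=5000 via (C,hash)
  {BC}: card=50000; try (C,hash)→4800, (B,merge)→6500, (C,merge)→6650, (B,hash)→7700, (B,nl_idx)→52500, (C,nl_idx)→53600 …(+2); best=4800 via (C,hash)
  {ABC}: card=4000; try (B,hash)→12700, (B,nl_idx)→13500, (B,merge)→14000, (C,hash)→20200, (A,hash)→63800, (C,nl_idx)→76200 …(+5); best=12700 via (B,hash)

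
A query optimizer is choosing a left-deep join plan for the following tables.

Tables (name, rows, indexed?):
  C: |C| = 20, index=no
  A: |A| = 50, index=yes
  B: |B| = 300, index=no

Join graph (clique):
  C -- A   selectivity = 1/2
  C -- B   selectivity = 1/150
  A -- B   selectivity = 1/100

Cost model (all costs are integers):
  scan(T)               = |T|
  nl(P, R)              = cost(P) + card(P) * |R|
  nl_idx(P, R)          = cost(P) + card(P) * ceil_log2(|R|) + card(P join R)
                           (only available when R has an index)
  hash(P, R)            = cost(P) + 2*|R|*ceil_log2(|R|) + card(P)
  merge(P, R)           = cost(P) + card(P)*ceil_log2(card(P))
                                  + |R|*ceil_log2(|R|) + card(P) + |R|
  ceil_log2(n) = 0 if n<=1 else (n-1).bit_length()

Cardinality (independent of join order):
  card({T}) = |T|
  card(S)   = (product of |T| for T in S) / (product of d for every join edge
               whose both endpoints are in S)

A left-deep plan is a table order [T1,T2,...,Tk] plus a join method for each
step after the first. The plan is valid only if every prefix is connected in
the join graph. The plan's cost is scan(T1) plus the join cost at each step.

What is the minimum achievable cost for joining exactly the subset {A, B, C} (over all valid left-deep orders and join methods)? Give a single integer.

Selinger DP over subsets of {A,B,C}:
  {C}: scan cost=20, card=20
  {A}: scan cost=50, card=50
  {B}: scan cost=300, card=300
  {AC}: card=500; try (C,hash)→300, (A,merge)→490, (C,merge)→520, (A,hash)→640, (A,nl_idx)→640, (A,nl)→1020 …(+1); best=300 via (C,hash)
  {BC}: card=40; try (C,hash)→800, (B,merge)→3140, (C,merge)→3420, (B,hash)→5440, (B,nl)→6020, (C,nl)→6300; best=800 via (C,hash)
  {AB}: card=150; try (A,hash)→1200, (A,nl_idx)→2250, (B,merge)→3400, (A,merge)→3650, (B,hash)→5500, (B,nl)→15050 …(+1); best=1200 via (A,hash)
  {ABC}: card=10; try (A,nl_idx)→1050, (A,merge)→1430, (A,hash)→1440, (C,hash)→1550, (C,merge)→2670, (A,nl)→2800 …(+4); best=1050 via (A,nl_idx)

1050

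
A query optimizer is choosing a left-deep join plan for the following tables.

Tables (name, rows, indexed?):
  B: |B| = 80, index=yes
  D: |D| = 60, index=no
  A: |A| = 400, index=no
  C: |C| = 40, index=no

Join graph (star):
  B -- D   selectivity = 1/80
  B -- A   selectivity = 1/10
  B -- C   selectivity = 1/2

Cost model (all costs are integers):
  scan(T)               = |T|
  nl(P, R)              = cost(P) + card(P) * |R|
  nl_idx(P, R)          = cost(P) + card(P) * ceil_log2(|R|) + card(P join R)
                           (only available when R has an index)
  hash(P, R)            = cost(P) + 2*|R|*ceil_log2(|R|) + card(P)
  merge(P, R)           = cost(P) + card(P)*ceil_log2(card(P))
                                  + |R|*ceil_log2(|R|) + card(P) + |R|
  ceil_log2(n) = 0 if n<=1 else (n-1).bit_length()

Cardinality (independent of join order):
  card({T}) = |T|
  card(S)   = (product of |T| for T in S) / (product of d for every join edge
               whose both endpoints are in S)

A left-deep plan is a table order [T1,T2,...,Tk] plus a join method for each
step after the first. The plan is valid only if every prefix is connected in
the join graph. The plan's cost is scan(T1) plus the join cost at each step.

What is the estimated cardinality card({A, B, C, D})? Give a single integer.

Tables in S: A(400), B(80), C(40), D(60)
Edges inside S: B-D(d=80), B-A(d=10), B-C(d=2)
numerator = 400 * 80 * 40 * 60 = 76800000
denominator = 80 * 10 * 2 = 1600
card(S) = 76800000 / 1600 = 48000

48000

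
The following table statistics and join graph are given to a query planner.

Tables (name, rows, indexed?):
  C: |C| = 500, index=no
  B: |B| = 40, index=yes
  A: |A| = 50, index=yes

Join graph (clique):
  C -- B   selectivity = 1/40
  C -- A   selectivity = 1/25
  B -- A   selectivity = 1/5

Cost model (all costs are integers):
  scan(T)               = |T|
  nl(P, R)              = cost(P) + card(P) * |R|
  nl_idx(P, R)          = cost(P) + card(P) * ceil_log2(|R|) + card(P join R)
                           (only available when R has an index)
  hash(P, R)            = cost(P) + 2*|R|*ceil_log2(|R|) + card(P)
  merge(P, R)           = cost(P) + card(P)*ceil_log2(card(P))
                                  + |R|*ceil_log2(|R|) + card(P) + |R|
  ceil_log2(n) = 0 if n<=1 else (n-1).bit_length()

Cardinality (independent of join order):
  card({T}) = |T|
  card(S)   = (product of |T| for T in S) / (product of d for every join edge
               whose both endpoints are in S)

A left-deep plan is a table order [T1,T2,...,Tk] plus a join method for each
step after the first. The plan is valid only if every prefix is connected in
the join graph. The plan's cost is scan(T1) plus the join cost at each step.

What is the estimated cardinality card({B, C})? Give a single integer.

Tables in S: B(40), C(500)
Edges inside S: C-B(d=40)
numerator = 40 * 500 = 20000
denominator = 40 = 40
card(S) = 20000 / 40 = 500

500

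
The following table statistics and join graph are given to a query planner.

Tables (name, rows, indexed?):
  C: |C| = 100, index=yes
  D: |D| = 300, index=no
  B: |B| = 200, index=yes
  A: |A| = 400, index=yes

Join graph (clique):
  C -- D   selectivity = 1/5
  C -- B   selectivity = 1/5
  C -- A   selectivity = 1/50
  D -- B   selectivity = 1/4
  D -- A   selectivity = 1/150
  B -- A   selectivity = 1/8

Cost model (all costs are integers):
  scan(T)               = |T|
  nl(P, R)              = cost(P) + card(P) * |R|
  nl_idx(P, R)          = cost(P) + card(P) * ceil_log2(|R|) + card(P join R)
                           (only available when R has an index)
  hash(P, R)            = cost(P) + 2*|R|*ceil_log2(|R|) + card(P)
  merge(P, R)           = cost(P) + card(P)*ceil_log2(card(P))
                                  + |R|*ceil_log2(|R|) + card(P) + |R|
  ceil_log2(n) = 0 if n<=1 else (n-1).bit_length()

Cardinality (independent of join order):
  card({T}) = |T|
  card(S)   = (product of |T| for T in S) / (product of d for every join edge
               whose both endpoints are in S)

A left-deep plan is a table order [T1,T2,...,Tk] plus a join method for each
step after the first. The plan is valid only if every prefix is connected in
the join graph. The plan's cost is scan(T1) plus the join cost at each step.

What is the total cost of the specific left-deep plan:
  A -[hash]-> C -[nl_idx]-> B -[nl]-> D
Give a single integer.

step 1: scan A: cost=400, card=400
step 2: join C via hash
    card(P join C) = 400*100/(50) = 800
    cost = 400 + 2*100*7 + 400 = 2200
step 3: join B via nl_idx
    card(P join B) = 800*200/(5*8) = 4000
    cost = 2200 + 800*8 + 4000 = 12600
step 4: join D via nl
    card(P join D) = 4000*300/(5*4*150) = 400
    cost = 12600 + 4000*300 = 1212600

1212600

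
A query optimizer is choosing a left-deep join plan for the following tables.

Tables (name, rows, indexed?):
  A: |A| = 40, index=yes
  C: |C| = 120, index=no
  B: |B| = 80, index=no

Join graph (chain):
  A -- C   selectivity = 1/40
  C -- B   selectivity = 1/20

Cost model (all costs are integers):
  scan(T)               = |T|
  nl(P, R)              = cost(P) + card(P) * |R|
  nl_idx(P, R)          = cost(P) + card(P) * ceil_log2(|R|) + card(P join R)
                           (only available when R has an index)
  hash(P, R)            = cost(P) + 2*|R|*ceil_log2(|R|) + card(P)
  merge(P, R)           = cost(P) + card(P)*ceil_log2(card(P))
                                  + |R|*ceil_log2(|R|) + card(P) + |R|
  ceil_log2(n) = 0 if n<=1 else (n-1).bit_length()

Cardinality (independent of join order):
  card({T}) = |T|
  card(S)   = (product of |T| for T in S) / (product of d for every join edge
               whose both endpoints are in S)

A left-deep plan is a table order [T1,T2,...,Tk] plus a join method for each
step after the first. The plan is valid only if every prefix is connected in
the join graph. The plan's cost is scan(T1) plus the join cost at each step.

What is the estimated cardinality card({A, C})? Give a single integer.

Tables in S: A(40), C(120)
Edges inside S: A-C(d=40)
numerator = 40 * 120 = 4800
denominator = 40 = 40
card(S) = 4800 / 40 = 120

120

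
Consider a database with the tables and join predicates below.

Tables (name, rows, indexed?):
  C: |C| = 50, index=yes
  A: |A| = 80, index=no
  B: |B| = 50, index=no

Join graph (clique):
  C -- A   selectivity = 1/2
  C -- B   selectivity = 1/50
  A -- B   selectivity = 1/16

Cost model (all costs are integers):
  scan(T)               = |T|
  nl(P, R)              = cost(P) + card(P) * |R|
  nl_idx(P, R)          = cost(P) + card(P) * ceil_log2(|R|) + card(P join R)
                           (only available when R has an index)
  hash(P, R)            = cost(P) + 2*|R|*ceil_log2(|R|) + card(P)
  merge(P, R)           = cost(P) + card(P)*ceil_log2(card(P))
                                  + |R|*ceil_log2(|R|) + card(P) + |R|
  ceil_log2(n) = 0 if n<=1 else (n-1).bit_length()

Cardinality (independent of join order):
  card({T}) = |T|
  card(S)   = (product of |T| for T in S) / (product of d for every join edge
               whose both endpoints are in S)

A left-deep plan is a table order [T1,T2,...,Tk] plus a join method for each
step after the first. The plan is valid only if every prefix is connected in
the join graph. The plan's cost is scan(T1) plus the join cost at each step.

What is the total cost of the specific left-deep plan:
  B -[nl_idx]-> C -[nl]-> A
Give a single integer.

step 1: scan B: cost=50, card=50
step 2: join C via nl_idx
    card(P join C) = 50*50/(50) = 50
    cost = 50 + 50*6 + 50 = 400
step 3: join A via nl
    card(P join A) = 50*80/(2*16) = 125
    cost = 400 + 50*80 = 4400

4400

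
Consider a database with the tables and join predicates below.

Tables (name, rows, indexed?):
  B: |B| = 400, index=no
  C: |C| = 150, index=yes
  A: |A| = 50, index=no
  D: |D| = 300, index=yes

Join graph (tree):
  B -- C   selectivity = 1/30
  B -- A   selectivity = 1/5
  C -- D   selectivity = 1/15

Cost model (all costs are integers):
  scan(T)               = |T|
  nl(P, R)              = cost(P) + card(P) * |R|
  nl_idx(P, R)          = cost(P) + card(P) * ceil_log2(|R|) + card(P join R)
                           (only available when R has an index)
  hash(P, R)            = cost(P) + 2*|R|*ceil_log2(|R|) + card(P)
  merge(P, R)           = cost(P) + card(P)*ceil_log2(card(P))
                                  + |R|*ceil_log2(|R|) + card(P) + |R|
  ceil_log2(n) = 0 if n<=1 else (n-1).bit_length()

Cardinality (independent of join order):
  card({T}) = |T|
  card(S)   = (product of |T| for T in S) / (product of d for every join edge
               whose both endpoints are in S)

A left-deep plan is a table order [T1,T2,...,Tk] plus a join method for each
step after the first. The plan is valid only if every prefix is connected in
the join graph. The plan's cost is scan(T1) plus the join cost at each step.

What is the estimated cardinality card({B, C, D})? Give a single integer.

40000

Tables in S: B(400), C(150), D(300)
Edges inside S: B-C(d=30), C-D(d=15)
numerator = 400 * 150 * 300 = 18000000
denominator = 30 * 15 = 450
card(S) = 18000000 / 450 = 40000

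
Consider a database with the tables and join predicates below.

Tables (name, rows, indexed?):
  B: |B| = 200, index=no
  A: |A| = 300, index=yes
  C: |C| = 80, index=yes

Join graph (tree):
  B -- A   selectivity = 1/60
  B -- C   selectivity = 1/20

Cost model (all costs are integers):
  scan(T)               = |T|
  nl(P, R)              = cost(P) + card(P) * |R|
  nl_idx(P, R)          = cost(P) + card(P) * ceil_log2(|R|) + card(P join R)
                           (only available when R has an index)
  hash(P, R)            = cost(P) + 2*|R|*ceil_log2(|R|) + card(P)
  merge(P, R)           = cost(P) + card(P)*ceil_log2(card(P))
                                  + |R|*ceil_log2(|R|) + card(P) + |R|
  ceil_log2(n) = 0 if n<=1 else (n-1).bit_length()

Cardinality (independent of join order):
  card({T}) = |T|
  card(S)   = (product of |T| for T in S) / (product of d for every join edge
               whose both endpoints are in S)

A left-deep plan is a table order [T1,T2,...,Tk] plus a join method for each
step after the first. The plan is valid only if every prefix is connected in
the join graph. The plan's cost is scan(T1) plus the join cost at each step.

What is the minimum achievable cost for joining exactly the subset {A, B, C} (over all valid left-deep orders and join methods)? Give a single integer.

Selinger DP over subsets of {A,B,C}:
  {B}: scan cost=200, card=200
  {A}: scan cost=300, card=300
  {C}: scan cost=80, card=80
  {AB}: card=1000; try (A,nl_idx)→3000, (B,hash)→3800, (A,merge)→5000, (B,merge)→5100, (A,hash)→5800, (A,nl)→60200 …(+1); best=3000 via (A,nl_idx)
  {BC}: card=800; try (C,hash)→1520, (C,nl_idx)→2400, (B,merge)→2520, (C,merge)→2640, (B,hash)→3360, (B,nl)→16080 …(+1); best=1520 via (C,hash)
  {ABC}: card=4000; try (C,hash)→5120, (A,hash)→7720, (A,nl_idx)→12720, (A,merge)→13320, (C,nl_idx)→14000, (C,merge)→14640 …(+2); best=5120 via (C,hash)

5120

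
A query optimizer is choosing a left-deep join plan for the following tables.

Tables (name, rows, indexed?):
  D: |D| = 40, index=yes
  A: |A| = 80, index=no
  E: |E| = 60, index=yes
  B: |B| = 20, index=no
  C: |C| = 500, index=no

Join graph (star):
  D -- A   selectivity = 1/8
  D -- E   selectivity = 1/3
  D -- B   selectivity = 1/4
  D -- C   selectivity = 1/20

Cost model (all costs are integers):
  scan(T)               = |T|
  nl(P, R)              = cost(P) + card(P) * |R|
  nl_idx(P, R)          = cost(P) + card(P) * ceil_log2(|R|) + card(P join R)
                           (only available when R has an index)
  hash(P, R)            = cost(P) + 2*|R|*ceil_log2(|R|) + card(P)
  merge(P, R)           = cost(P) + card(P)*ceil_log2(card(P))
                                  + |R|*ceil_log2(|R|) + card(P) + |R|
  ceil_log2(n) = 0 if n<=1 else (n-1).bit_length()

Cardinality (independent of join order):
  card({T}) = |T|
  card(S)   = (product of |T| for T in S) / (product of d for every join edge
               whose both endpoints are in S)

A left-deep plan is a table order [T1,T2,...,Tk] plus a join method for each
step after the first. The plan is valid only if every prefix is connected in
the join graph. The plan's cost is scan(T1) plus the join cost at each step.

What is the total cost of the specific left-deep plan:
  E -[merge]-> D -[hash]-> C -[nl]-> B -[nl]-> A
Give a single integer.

8410560

step 1: scan E: cost=60, card=60
step 2: join D via merge
    card(P join D) = 60*40/(3) = 800
    cost = 60 + 60*6 + 40*6 + 60 + 40 = 760
step 3: join C via hash
    card(P join C) = 800*500/(20) = 20000
    cost = 760 + 2*500*9 + 800 = 10560
step 4: join B via nl
    card(P join B) = 20000*20/(4) = 100000
    cost = 10560 + 20000*20 = 410560
step 5: join A via nl
    card(P join A) = 100000*80/(8) = 1000000
    cost = 410560 + 100000*80 = 8410560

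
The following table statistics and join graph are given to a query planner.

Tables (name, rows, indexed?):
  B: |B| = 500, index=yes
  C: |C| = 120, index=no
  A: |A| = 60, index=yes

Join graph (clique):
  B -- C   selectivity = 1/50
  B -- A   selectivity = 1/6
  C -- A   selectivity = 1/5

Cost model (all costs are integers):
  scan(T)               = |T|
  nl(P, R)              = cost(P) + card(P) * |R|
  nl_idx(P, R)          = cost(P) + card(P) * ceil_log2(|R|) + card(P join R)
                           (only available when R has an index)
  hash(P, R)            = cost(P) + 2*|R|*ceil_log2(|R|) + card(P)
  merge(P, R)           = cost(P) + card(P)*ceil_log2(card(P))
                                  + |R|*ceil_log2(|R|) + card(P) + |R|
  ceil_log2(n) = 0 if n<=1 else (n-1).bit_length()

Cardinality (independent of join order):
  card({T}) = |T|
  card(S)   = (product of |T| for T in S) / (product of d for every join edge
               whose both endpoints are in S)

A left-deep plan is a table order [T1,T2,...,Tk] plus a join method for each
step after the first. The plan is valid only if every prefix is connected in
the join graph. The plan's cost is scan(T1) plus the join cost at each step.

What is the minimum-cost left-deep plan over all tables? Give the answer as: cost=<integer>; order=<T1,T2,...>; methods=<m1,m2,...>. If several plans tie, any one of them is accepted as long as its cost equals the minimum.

Selinger DP (subsets sized 1..n):
  {B}: scan cost=500, card=500
  {C}: scan cost=120, card=120
  {A}: scan cost=60, card=60
  {BC}: card=1200; try (B,nl_idx)→2400, (C,hash)→2680, (B,merge)→6080, (C,merge)→6460, (B,hash)→9240, (B,nl)→60120 …(+1); best=2400 via (B,nl_idx)
  {AB}: card=5000; try (A,hash)→1720, (B,merge)→5480, (B,nl_idx)→5600, (A,merge)→5920, (A,nl_idx)→8500, (B,hash)→9120 …(+2); best=1720 via (A,hash)
  {AC}: card=1440; try (A,hash)→960, (C,merge)→1440, (A,merge)→1500, (C,hash)→1800, (A,nl_idx)→2280, (C,nl)→7260 …(+1); best=960 via (A,hash)
  {ABC}: card=2400; try (A,hash)→4320, (C,hash)→8400, (B,hash)→11400, (A,nl_idx)→12000, (B,nl_idx)→16320, (A,merge)→17220 …(+5); best=4320 via (A,hash)

cost=4320; order=C,B,A; methods=nl_idx,hash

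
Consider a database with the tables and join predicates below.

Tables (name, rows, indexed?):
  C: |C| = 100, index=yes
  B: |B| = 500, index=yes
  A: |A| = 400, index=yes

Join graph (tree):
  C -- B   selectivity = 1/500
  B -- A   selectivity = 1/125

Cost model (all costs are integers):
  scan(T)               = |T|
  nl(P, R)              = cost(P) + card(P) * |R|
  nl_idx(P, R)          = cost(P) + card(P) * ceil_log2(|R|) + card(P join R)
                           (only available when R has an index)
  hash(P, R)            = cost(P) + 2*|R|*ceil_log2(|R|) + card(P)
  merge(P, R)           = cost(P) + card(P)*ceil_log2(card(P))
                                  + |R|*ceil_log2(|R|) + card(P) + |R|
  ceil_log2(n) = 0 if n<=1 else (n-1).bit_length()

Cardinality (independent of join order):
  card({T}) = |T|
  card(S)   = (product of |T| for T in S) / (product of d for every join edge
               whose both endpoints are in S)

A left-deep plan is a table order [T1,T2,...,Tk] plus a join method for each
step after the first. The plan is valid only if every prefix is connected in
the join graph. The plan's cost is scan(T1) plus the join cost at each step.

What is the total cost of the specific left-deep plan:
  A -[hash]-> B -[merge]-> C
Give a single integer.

29800

step 1: scan A: cost=400, card=400
step 2: join B via hash
    card(P join B) = 400*500/(125) = 1600
    cost = 400 + 2*500*9 + 400 = 9800
step 3: join C via merge
    card(P join C) = 1600*100/(500) = 320
    cost = 9800 + 1600*11 + 100*7 + 1600 + 100 = 29800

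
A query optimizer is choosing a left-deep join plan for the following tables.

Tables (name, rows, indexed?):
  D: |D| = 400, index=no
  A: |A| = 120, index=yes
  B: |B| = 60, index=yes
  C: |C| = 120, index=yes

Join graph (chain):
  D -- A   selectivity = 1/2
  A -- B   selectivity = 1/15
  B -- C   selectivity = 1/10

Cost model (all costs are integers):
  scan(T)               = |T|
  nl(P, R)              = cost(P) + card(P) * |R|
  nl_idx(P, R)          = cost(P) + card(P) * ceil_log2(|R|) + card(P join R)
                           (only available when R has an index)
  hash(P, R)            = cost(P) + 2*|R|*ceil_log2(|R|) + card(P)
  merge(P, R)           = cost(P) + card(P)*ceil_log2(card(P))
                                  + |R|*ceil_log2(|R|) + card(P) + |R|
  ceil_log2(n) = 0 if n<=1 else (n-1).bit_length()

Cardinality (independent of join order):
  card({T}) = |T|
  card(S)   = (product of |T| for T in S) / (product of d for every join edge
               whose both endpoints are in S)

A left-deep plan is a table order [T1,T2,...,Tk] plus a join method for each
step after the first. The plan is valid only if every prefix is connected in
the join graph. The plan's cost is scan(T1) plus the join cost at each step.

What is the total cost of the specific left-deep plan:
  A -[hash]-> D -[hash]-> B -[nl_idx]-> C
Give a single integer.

1856160

step 1: scan A: cost=120, card=120
step 2: join D via hash
    card(P join D) = 120*400/(2) = 24000
    cost = 120 + 2*400*9 + 120 = 7440
step 3: join B via hash
    card(P join B) = 24000*60/(15) = 96000
    cost = 7440 + 2*60*6 + 24000 = 32160
step 4: join C via nl_idx
    card(P join C) = 96000*120/(10) = 1152000
    cost = 32160 + 96000*7 + 1152000 = 1856160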